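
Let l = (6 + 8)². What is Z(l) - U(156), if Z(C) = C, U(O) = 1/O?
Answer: 30575/156 ≈ 195.99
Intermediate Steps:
l = 196 (l = 14² = 196)
Z(l) - U(156) = 196 - 1/156 = 30575/156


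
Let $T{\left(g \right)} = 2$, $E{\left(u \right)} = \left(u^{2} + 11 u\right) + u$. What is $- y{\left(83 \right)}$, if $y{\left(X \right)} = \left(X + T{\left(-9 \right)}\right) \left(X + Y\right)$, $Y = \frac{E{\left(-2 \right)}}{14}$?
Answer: $- \frac{48535}{7} \approx -6933.6$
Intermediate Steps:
$E{\left(u \right)} = u^{2} + 12 u$
$Y = - \frac{10}{7}$ ($Y = \frac{\left(-2\right) \left(12 - 2\right)}{14} = \left(-2\right) 10 \cdot \frac{1}{14} = \left(-20\right) \frac{1}{14} = - \frac{10}{7} \approx -1.4286$)
$y{\left(X \right)} = \left(2 + X\right) \left(- \frac{10}{7} + X\right)$ ($y{\left(X \right)} = \left(X + 2\right) \left(X - \frac{10}{7}\right) = \left(2 + X\right) \left(- \frac{10}{7} + X\right)$)
$- y{\left(83 \right)} = - (- \frac{20}{7} + 83^{2} + \frac{4}{7} \cdot 83) = - (- \frac{20}{7} + 6889 + \frac{332}{7}) = \left(-1\right) \frac{48535}{7} = - \frac{48535}{7}$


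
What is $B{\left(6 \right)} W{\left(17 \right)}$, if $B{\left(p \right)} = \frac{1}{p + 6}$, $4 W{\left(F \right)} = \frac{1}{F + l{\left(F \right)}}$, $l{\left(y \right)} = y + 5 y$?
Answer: $\frac{1}{5712} \approx 0.00017507$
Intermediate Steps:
$l{\left(y \right)} = 6 y$
$W{\left(F \right)} = \frac{1}{28 F}$ ($W{\left(F \right)} = \frac{1}{4 \left(F + 6 F\right)} = \frac{1}{4 \cdot 7 F} = \frac{\frac{1}{7} \frac{1}{F}}{4} = \frac{1}{28 F}$)
$B{\left(p \right)} = \frac{1}{6 + p}$
$B{\left(6 \right)} W{\left(17 \right)} = \frac{\frac{1}{28} \cdot \frac{1}{17}}{6 + 6} = \frac{\frac{1}{28} \cdot \frac{1}{17}}{12} = \frac{1}{12} \cdot \frac{1}{476} = \frac{1}{5712}$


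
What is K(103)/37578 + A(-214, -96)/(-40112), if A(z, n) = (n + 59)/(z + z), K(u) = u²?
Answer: 91066621319/322568349504 ≈ 0.28232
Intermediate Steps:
A(z, n) = (59 + n)/(2*z) (A(z, n) = (59 + n)/((2*z)) = (59 + n)*(1/(2*z)) = (59 + n)/(2*z))
K(103)/37578 + A(-214, -96)/(-40112) = 103²/37578 + ((½)*(59 - 96)/(-214))/(-40112) = 10609*(1/37578) + ((½)*(-1/214)*(-37))*(-1/40112) = 10609/37578 + (37/428)*(-1/40112) = 10609/37578 - 37/17167936 = 91066621319/322568349504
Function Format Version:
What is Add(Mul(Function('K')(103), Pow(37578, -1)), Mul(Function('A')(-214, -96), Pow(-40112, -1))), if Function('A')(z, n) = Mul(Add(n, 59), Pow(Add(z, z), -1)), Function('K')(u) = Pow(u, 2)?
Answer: Rational(91066621319, 322568349504) ≈ 0.28232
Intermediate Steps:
Function('A')(z, n) = Mul(Rational(1, 2), Pow(z, -1), Add(59, n)) (Function('A')(z, n) = Mul(Add(59, n), Pow(Mul(2, z), -1)) = Mul(Add(59, n), Mul(Rational(1, 2), Pow(z, -1))) = Mul(Rational(1, 2), Pow(z, -1), Add(59, n)))
Add(Mul(Function('K')(103), Pow(37578, -1)), Mul(Function('A')(-214, -96), Pow(-40112, -1))) = Add(Mul(Pow(103, 2), Pow(37578, -1)), Mul(Mul(Rational(1, 2), Pow(-214, -1), Add(59, -96)), Pow(-40112, -1))) = Add(Mul(10609, Rational(1, 37578)), Mul(Mul(Rational(1, 2), Rational(-1, 214), -37), Rational(-1, 40112))) = Add(Rational(10609, 37578), Mul(Rational(37, 428), Rational(-1, 40112))) = Add(Rational(10609, 37578), Rational(-37, 17167936)) = Rational(91066621319, 322568349504)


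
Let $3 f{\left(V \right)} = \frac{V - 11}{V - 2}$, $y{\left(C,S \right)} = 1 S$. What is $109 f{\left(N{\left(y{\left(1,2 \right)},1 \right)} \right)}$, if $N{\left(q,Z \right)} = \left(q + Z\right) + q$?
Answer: $- \frac{218}{3} \approx -72.667$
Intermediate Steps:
$y{\left(C,S \right)} = S$
$N{\left(q,Z \right)} = Z + 2 q$ ($N{\left(q,Z \right)} = \left(Z + q\right) + q = Z + 2 q$)
$f{\left(V \right)} = \frac{-11 + V}{3 \left(-2 + V\right)}$ ($f{\left(V \right)} = \frac{\left(V - 11\right) \frac{1}{V - 2}}{3} = \frac{\left(V - 11\right) \frac{1}{-2 + V}}{3} = \frac{\left(-11 + V\right) \frac{1}{-2 + V}}{3} = \frac{\frac{1}{-2 + V} \left(-11 + V\right)}{3} = \frac{-11 + V}{3 \left(-2 + V\right)}$)
$109 f{\left(N{\left(y{\left(1,2 \right)},1 \right)} \right)} = 109 \frac{-11 + \left(1 + 2 \cdot 2\right)}{3 \left(-2 + \left(1 + 2 \cdot 2\right)\right)} = 109 \frac{-11 + \left(1 + 4\right)}{3 \left(-2 + \left(1 + 4\right)\right)} = 109 \frac{-11 + 5}{3 \left(-2 + 5\right)} = 109 \cdot \frac{1}{3} \cdot \frac{1}{3} \left(-6\right) = 109 \left(- \frac{2}{3}\right) = - \frac{218}{3}$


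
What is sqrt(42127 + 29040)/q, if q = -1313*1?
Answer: -sqrt(71167)/1313 ≈ -0.20318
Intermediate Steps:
q = -1313
sqrt(42127 + 29040)/q = sqrt(42127 + 29040)/(-1313) = sqrt(71167)*(-1/1313) = -sqrt(71167)/1313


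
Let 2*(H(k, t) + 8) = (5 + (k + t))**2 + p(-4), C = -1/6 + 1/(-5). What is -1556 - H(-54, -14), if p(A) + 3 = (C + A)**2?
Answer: -6372961/1800 ≈ -3540.5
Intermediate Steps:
C = -11/30 (C = -1*1/6 + 1*(-1/5) = -1/6 - 1/5 = -11/30 ≈ -0.36667)
p(A) = -3 + (-11/30 + A)**2
H(k, t) = 61/1800 + (5 + k + t)**2/2 (H(k, t) = -8 + ((5 + (k + t))**2 + (-3 + (-11 + 30*(-4))**2/900))/2 = -8 + ((5 + k + t)**2 + (-3 + (-11 - 120)**2/900))/2 = -8 + ((5 + k + t)**2 + (-3 + (1/900)*(-131)**2))/2 = -8 + ((5 + k + t)**2 + (-3 + (1/900)*17161))/2 = -8 + ((5 + k + t)**2 + (-3 + 17161/900))/2 = -8 + ((5 + k + t)**2 + 14461/900)/2 = -8 + (14461/900 + (5 + k + t)**2)/2 = -8 + (14461/1800 + (5 + k + t)**2/2) = 61/1800 + (5 + k + t)**2/2)
-1556 - H(-54, -14) = -1556 - (61/1800 + (5 - 54 - 14)**2/2) = -1556 - (61/1800 + (1/2)*(-63)**2) = -1556 - (61/1800 + (1/2)*3969) = -1556 - (61/1800 + 3969/2) = -1556 - 1*3572161/1800 = -1556 - 3572161/1800 = -6372961/1800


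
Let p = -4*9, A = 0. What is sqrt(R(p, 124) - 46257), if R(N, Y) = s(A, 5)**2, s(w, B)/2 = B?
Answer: I*sqrt(46157) ≈ 214.84*I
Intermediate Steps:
s(w, B) = 2*B
p = -36
R(N, Y) = 100 (R(N, Y) = (2*5)**2 = 10**2 = 100)
sqrt(R(p, 124) - 46257) = sqrt(100 - 46257) = sqrt(-46157) = I*sqrt(46157)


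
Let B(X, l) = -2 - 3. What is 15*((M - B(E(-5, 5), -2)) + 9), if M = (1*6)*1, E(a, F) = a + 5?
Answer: 300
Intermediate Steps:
E(a, F) = 5 + a
M = 6 (M = 6*1 = 6)
B(X, l) = -5
15*((M - B(E(-5, 5), -2)) + 9) = 15*((6 - 1*(-5)) + 9) = 15*((6 + 5) + 9) = 15*(11 + 9) = 15*20 = 300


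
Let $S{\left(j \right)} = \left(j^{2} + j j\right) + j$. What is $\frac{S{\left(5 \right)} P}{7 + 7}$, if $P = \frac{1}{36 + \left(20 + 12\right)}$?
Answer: $\frac{55}{952} \approx 0.057773$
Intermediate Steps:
$S{\left(j \right)} = j + 2 j^{2}$ ($S{\left(j \right)} = \left(j^{2} + j^{2}\right) + j = 2 j^{2} + j = j + 2 j^{2}$)
$P = \frac{1}{68}$ ($P = \frac{1}{36 + 32} = \frac{1}{68} \approx 0.014706$)
$\frac{S{\left(5 \right)} P}{7 + 7} = \frac{5 \left(1 + 2 \cdot 5\right) \frac{1}{68}}{7 + 7} = \frac{5 \left(1 + 10\right) \frac{1}{68}}{14} = 5 \cdot 11 \cdot \frac{1}{68} \cdot \frac{1}{14} = 55 \cdot \frac{1}{68} \cdot \frac{1}{14} = \frac{55}{68} \cdot \frac{1}{14} = \frac{55}{952}$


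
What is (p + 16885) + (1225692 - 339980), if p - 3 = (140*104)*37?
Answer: 1441320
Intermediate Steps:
p = 538723 (p = 3 + (140*104)*37 = 3 + 14560*37 = 3 + 538720 = 538723)
(p + 16885) + (1225692 - 339980) = (538723 + 16885) + (1225692 - 339980) = 555608 + 885712 = 1441320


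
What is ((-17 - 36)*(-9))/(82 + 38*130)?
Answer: 53/558 ≈ 0.094982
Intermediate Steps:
((-17 - 36)*(-9))/(82 + 38*130) = (-53*(-9))/(82 + 4940) = 477/5022 = 477*(1/5022) = 53/558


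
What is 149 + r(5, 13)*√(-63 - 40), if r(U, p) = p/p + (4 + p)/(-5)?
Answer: 149 - 12*I*√103/5 ≈ 149.0 - 24.357*I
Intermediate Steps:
r(U, p) = ⅕ - p/5 (r(U, p) = 1 + (4 + p)*(-⅕) = 1 + (-⅘ - p/5) = ⅕ - p/5)
149 + r(5, 13)*√(-63 - 40) = 149 + (⅕ - ⅕*13)*√(-63 - 40) = 149 + (⅕ - 13/5)*√(-103) = 149 - 12*I*√103/5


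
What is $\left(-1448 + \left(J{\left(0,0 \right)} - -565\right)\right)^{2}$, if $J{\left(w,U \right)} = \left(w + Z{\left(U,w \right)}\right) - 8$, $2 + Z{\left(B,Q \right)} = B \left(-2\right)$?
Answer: $797449$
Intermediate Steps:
$Z{\left(B,Q \right)} = -2 - 2 B$ ($Z{\left(B,Q \right)} = -2 + B \left(-2\right) = -2 - 2 B$)
$J{\left(w,U \right)} = -10 + w - 2 U$ ($J{\left(w,U \right)} = \left(w - \left(2 + 2 U\right)\right) - 8 = \left(-2 + w - 2 U\right) - 8 = -10 + w - 2 U$)
$\left(-1448 + \left(J{\left(0,0 \right)} - -565\right)\right)^{2} = \left(-1448 - -555\right)^{2} = \left(-1448 + \left(\left(-10 + 0 + 0\right) + 565\right)\right)^{2} = \left(-1448 + \left(-10 + 565\right)\right)^{2} = \left(-1448 + 555\right)^{2} = \left(-893\right)^{2} = 797449$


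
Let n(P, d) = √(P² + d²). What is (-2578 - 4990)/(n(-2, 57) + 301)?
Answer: -569492/21837 + 1892*√3253/21837 ≈ -21.138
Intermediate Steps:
(-2578 - 4990)/(n(-2, 57) + 301) = (-2578 - 4990)/(√((-2)² + 57²) + 301) = -7568/(√(4 + 3249) + 301) = -7568/(√3253 + 301) = -7568/(301 + √3253)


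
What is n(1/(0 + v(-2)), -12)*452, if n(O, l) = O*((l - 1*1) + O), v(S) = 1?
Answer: -5424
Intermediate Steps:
n(O, l) = O*(-1 + O + l) (n(O, l) = O*((l - 1) + O) = O*((-1 + l) + O) = O*(-1 + O + l))
n(1/(0 + v(-2)), -12)*452 = ((-1 + 1/(0 + 1) - 12)/(0 + 1))*452 = ((-1 + 1/1 - 12)/1)*452 = (1*(-1 + 1 - 12))*452 = (1*(-12))*452 = -12*452 = -5424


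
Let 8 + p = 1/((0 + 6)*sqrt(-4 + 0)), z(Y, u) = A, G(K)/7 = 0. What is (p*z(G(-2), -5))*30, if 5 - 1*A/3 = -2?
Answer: -5040 - 105*I/2 ≈ -5040.0 - 52.5*I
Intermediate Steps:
G(K) = 0 (G(K) = 7*0 = 0)
A = 21 (A = 15 - 3*(-2) = 15 + 6 = 21)
z(Y, u) = 21
p = -8 - I/12 (p = -8 + 1/((0 + 6)*sqrt(-4 + 0)) = -8 + 1/(6*sqrt(-4)) = -8 + 1/(6*(2*I)) = -8 + 1/(12*I) = -8 - I/12 ≈ -8.0 - 0.083333*I)
(p*z(G(-2), -5))*30 = ((-8 - I/12)*21)*30 = (-168 - 7*I/4)*30 = -5040 - 105*I/2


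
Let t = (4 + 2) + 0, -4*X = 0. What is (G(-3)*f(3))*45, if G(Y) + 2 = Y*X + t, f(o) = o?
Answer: 540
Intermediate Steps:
X = 0 (X = -¼*0 = 0)
t = 6 (t = 6 + 0 = 6)
G(Y) = 4 (G(Y) = -2 + (Y*0 + 6) = -2 + (0 + 6) = -2 + 6 = 4)
(G(-3)*f(3))*45 = (4*3)*45 = 12*45 = 540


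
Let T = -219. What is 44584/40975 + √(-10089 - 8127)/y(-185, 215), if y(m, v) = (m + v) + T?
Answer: 44584/40975 - 2*I*√506/63 ≈ 1.0881 - 0.71411*I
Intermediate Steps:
y(m, v) = -219 + m + v (y(m, v) = (m + v) - 219 = -219 + m + v)
44584/40975 + √(-10089 - 8127)/y(-185, 215) = 44584/40975 + √(-10089 - 8127)/(-219 - 185 + 215) = 44584*(1/40975) + √(-18216)/(-189) = 44584/40975 + (6*I*√506)*(-1/189) = 44584/40975 - 2*I*√506/63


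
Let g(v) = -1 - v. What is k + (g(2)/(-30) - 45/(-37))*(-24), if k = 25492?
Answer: 4710176/185 ≈ 25460.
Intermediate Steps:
k + (g(2)/(-30) - 45/(-37))*(-24) = 25492 + ((-1 - 1*2)/(-30) - 45/(-37))*(-24) = 25492 + ((-1 - 2)*(-1/30) - 45*(-1/37))*(-24) = 25492 + (-3*(-1/30) + 45/37)*(-24) = 25492 + (⅒ + 45/37)*(-24) = 25492 + (487/370)*(-24) = 25492 - 5844/185 = 4710176/185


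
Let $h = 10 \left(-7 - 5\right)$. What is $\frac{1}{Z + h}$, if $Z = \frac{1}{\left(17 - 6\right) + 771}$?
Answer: $- \frac{782}{93839} \approx -0.0083334$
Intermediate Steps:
$h = -120$ ($h = 10 \left(-12\right) = -120$)
$Z = \frac{1}{782}$ ($Z = \frac{1}{11 + 771} = \frac{1}{782} \approx 0.0012788$)
$\frac{1}{Z + h} = \frac{1}{\frac{1}{782} - 120} = \frac{1}{- \frac{93839}{782}} = - \frac{782}{93839}$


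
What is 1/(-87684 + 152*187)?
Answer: -1/59260 ≈ -1.6875e-5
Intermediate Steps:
1/(-87684 + 152*187) = 1/(-87684 + 28424) = 1/(-59260) = -1/59260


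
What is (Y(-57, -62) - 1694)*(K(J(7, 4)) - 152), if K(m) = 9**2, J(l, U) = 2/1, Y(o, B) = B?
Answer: 124676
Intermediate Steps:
J(l, U) = 2 (J(l, U) = 2*1 = 2)
K(m) = 81
(Y(-57, -62) - 1694)*(K(J(7, 4)) - 152) = (-62 - 1694)*(81 - 152) = -1756*(-71) = 124676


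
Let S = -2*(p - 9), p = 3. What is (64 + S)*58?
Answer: 4408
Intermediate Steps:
S = 12 (S = -2*(3 - 9) = -2*(-6) = 12)
(64 + S)*58 = (64 + 12)*58 = 76*58 = 4408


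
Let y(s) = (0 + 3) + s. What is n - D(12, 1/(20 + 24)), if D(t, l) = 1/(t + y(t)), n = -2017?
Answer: -54460/27 ≈ -2017.0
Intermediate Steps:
y(s) = 3 + s
D(t, l) = 1/(3 + 2*t) (D(t, l) = 1/(t + (3 + t)) = 1/(3 + 2*t))
n - D(12, 1/(20 + 24)) = -2017 - 1/(3 + 2*12) = -2017 - 1/(3 + 24) = -2017 - 1/27 = -54460/27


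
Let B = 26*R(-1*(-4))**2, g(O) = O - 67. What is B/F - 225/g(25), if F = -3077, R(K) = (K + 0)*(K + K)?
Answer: -141961/43078 ≈ -3.2954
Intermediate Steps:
g(O) = -67 + O
R(K) = 2*K**2 (R(K) = K*(2*K) = 2*K**2)
B = 26624 (B = 26*(2*(-1*(-4))**2)**2 = 26*(2*4**2)**2 = 26*(2*16)**2 = 26*32**2 = 26*1024 = 26624)
B/F - 225/g(25) = 26624/(-3077) - 225/(-67 + 25) = 26624*(-1/3077) - 225/(-42) = -26624/3077 - 225*(-1/42) = -26624/3077 + 75/14 = -141961/43078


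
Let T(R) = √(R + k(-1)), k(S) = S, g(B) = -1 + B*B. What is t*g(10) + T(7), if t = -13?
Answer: -1287 + √6 ≈ -1284.6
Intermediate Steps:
g(B) = -1 + B²
T(R) = √(-1 + R) (T(R) = √(R - 1) = √(-1 + R))
t*g(10) + T(7) = -13*(-1 + 10²) + √(-1 + 7) = -13*(-1 + 100) + √6 = -13*99 + √6 = -1287 + √6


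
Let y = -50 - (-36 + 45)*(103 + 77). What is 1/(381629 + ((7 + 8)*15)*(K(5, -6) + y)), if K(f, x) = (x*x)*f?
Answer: 1/46379 ≈ 2.1561e-5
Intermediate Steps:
y = -1670 (y = -50 - 9*180 = -50 - 1*1620 = -50 - 1620 = -1670)
K(f, x) = f*x² (K(f, x) = x²*f = f*x²)
1/(381629 + ((7 + 8)*15)*(K(5, -6) + y)) = 1/(381629 + ((7 + 8)*15)*(5*(-6)² - 1670)) = 1/(381629 + (15*15)*(5*36 - 1670)) = 1/(381629 + 225*(180 - 1670)) = 1/(381629 + 225*(-1490)) = 1/(381629 - 335250) = 1/46379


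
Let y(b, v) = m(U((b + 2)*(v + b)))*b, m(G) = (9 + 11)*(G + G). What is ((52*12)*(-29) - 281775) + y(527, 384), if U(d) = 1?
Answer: -278791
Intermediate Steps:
m(G) = 40*G (m(G) = 20*(2*G) = 40*G)
y(b, v) = 40*b (y(b, v) = (40*1)*b = 40*b)
((52*12)*(-29) - 281775) + y(527, 384) = ((52*12)*(-29) - 281775) + 40*527 = (624*(-29) - 281775) + 21080 = (-18096 - 281775) + 21080 = -299871 + 21080 = -278791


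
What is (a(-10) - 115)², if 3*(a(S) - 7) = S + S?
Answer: 118336/9 ≈ 13148.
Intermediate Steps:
a(S) = 7 + 2*S/3 (a(S) = 7 + (S + S)/3 = 7 + (2*S)/3 = 7 + 2*S/3)
(a(-10) - 115)² = ((7 + (⅔)*(-10)) - 115)² = ((7 - 20/3) - 115)² = (⅓ - 115)² = (-344/3)² = 118336/9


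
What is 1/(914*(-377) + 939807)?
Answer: 1/595229 ≈ 1.6800e-6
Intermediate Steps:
1/(914*(-377) + 939807) = 1/(-344578 + 939807) = 1/595229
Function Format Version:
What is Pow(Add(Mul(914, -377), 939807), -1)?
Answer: Rational(1, 595229) ≈ 1.6800e-6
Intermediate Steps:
Pow(Add(Mul(914, -377), 939807), -1) = Pow(Add(-344578, 939807), -1) = Pow(595229, -1) = Rational(1, 595229)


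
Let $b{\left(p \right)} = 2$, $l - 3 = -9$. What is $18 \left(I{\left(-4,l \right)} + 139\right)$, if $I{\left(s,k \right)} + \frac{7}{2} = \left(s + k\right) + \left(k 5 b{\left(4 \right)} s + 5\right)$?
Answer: $6669$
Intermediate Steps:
$l = -6$ ($l = 3 - 9 = -6$)
$I{\left(s,k \right)} = \frac{3}{2} + k + s + 10 k s$ ($I{\left(s,k \right)} = - \frac{7}{2} + \left(\left(s + k\right) + \left(k 5 \cdot 2 s + 5\right)\right) = - \frac{7}{2} + \left(\left(k + s\right) + \left(5 k 2 s + 5\right)\right) = - \frac{7}{2} + \left(\left(k + s\right) + \left(10 k s + 5\right)\right) = - \frac{7}{2} + \left(\left(k + s\right) + \left(5 + 10 k s\right)\right) = - \frac{7}{2} + \left(5 + k + s + 10 k s\right) = \frac{3}{2} + k + s + 10 k s$)
$18 \left(I{\left(-4,l \right)} + 139\right) = 18 \left(\left(\frac{3}{2} - 6 - 4 + 10 \left(-6\right) \left(-4\right)\right) + 139\right) = 18 \left(\left(\frac{3}{2} - 6 - 4 + 240\right) + 139\right) = 18 \left(\frac{463}{2} + 139\right) = 18 \cdot \frac{741}{2} = 6669$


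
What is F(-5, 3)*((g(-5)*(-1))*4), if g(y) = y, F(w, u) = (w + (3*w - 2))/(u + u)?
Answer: -220/3 ≈ -73.333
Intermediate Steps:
F(w, u) = (-2 + 4*w)/(2*u) (F(w, u) = (w + (-2 + 3*w))/((2*u)) = (-2 + 4*w)*(1/(2*u)) = (-2 + 4*w)/(2*u))
F(-5, 3)*((g(-5)*(-1))*4) = ((-1 + 2*(-5))/3)*(-5*(-1)*4) = ((-1 - 10)/3)*(5*4) = ((⅓)*(-11))*20 = -11/3*20 = -220/3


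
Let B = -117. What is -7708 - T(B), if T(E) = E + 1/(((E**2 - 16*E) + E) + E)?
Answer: -116347258/15327 ≈ -7591.0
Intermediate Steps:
T(E) = E + 1/(E**2 - 14*E) (T(E) = E + 1/((E**2 - 15*E) + E) = E + 1/(E**2 - 14*E))
-7708 - T(B) = -7708 - (1 + (-117)**3 - 14*(-117)**2)/((-117)*(-14 - 117)) = -7708 - (-1)*(1 - 1601613 - 14*13689)/(117*(-131)) = -7708 - (-1)*(-1)*(1 - 1601613 - 191646)/(117*131) = -7708 - (-1)*(-1)*(-1793258)/(117*131) = -7708 - 1*(-1793258/15327) = -7708 + 1793258/15327 = -116347258/15327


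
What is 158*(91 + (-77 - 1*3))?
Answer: 1738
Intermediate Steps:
158*(91 + (-77 - 1*3)) = 158*(91 + (-77 - 3)) = 158*(91 - 80) = 158*11 = 1738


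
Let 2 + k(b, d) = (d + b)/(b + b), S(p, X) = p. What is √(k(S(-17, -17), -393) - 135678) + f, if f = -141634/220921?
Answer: -141634/220921 + I*√39208035/17 ≈ -0.64111 + 368.33*I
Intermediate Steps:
f = -141634/220921 (f = -141634*1/220921 = -141634/220921 ≈ -0.64111)
k(b, d) = -2 + (b + d)/(2*b) (k(b, d) = -2 + (d + b)/(b + b) = -2 + (b + d)/((2*b)) = -2 + (b + d)*(1/(2*b)) = -2 + (b + d)/(2*b))
√(k(S(-17, -17), -393) - 135678) + f = √((½)*(-393 - 3*(-17))/(-17) - 135678) - 141634/220921 = √((½)*(-1/17)*(-393 + 51) - 135678) - 141634/220921 = √((½)*(-1/17)*(-342) - 135678) - 141634/220921 = √(171/17 - 135678) - 141634/220921 = √(-2306355/17) - 141634/220921 = I*√39208035/17 - 141634/220921 = -141634/220921 + I*√39208035/17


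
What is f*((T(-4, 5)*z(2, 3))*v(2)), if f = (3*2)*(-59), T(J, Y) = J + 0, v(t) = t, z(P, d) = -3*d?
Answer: -25488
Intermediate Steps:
T(J, Y) = J
f = -354 (f = 6*(-59) = -354)
f*((T(-4, 5)*z(2, 3))*v(2)) = -354*(-(-12)*3)*2 = -354*(-4*(-9))*2 = -12744*2 = -354*72 = -25488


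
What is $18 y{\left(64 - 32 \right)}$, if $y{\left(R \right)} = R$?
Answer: $576$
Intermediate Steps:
$18 y{\left(64 - 32 \right)} = 18 \left(64 - 32\right) = 18 \cdot 32 = 576$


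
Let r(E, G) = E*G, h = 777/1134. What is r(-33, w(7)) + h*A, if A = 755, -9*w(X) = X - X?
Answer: 27935/54 ≈ 517.31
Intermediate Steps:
h = 37/54 (h = 777*(1/1134) = 37/54 ≈ 0.68519)
w(X) = 0 (w(X) = -(X - X)/9 = -1/9*0 = 0)
r(-33, w(7)) + h*A = -33*0 + (37/54)*755 = 0 + 27935/54 = 27935/54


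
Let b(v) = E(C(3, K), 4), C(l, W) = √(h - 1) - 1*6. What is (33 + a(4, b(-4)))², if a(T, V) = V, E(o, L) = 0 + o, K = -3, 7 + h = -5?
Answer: (27 + I*√13)² ≈ 716.0 + 194.7*I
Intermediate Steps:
h = -12 (h = -7 - 5 = -12)
C(l, W) = -6 + I*√13 (C(l, W) = √(-12 - 1) - 1*6 = √(-13) - 6 = I*√13 - 6 = -6 + I*√13)
E(o, L) = o
b(v) = -6 + I*√13
(33 + a(4, b(-4)))² = (33 + (-6 + I*√13))² = (27 + I*√13)²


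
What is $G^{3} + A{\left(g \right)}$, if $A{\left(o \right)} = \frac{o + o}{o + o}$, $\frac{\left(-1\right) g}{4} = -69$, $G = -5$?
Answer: $-124$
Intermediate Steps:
$g = 276$ ($g = \left(-4\right) \left(-69\right) = 276$)
$A{\left(o \right)} = 1$ ($A{\left(o \right)} = \frac{2 o}{2 o} = 2 o \frac{1}{2 o} = 1$)
$G^{3} + A{\left(g \right)} = \left(-5\right)^{3} + 1 = -125 + 1 = -124$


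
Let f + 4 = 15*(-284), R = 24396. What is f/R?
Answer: -1066/6099 ≈ -0.17478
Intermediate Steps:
f = -4264 (f = -4 + 15*(-284) = -4 - 4260 = -4264)
f/R = -4264/24396 = -4264*1/24396 = -1066/6099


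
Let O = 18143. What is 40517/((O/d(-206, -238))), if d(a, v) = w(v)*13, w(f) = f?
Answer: -125359598/18143 ≈ -6909.5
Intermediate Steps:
d(a, v) = 13*v (d(a, v) = v*13 = 13*v)
40517/((O/d(-206, -238))) = 40517/((18143/((13*(-238))))) = 40517/((18143/(-3094))) = 40517/((18143*(-1/3094))) = 40517/(-18143/3094) = 40517*(-3094/18143) = -125359598/18143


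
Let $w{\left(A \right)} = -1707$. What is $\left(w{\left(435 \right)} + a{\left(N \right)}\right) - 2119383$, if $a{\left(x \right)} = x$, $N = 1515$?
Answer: $-2119575$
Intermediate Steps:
$\left(w{\left(435 \right)} + a{\left(N \right)}\right) - 2119383 = \left(-1707 + 1515\right) - 2119383 = -192 - 2119383 = -2119575$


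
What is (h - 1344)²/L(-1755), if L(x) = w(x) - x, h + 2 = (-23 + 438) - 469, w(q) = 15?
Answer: 196000/177 ≈ 1107.3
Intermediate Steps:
h = -56 (h = -2 + ((-23 + 438) - 469) = -2 + (415 - 469) = -2 - 54 = -56)
L(x) = 15 - x
(h - 1344)²/L(-1755) = (-56 - 1344)²/(15 - 1*(-1755)) = (-1400)²/(15 + 1755) = 1960000/1770 = 1960000*(1/1770) = 196000/177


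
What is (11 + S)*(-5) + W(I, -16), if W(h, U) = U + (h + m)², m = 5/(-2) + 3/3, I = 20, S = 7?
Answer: 945/4 ≈ 236.25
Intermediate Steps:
m = -3/2 (m = 5*(-½) + 3*(⅓) = -5/2 + 1 = -3/2 ≈ -1.5000)
W(h, U) = U + (-3/2 + h)² (W(h, U) = U + (h - 3/2)² = U + (-3/2 + h)²)
(11 + S)*(-5) + W(I, -16) = (11 + 7)*(-5) + (-16 + (-3 + 2*20)²/4) = 18*(-5) + (-16 + (-3 + 40)²/4) = -90 + (-16 + (¼)*37²) = -90 + (-16 + (¼)*1369) = -90 + (-16 + 1369/4) = -90 + 1305/4 = 945/4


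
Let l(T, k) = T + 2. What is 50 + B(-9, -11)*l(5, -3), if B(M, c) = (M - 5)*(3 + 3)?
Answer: -538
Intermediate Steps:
B(M, c) = -30 + 6*M (B(M, c) = (-5 + M)*6 = -30 + 6*M)
l(T, k) = 2 + T
50 + B(-9, -11)*l(5, -3) = 50 + (-30 + 6*(-9))*(2 + 5) = 50 + (-30 - 54)*7 = 50 - 84*7 = 50 - 588 = -538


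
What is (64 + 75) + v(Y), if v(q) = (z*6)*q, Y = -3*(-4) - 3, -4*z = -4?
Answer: 193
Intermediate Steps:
z = 1 (z = -¼*(-4) = 1)
Y = 9 (Y = 12 - 3 = 9)
v(q) = 6*q (v(q) = (1*6)*q = 6*q)
(64 + 75) + v(Y) = (64 + 75) + 6*9 = 139 + 54 = 193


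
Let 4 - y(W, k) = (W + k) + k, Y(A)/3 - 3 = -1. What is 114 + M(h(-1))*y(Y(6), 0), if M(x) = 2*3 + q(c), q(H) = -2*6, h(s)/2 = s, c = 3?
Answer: 126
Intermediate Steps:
Y(A) = 6 (Y(A) = 9 + 3*(-1) = 9 - 3 = 6)
h(s) = 2*s
y(W, k) = 4 - W - 2*k (y(W, k) = 4 - ((W + k) + k) = 4 - (W + 2*k) = 4 + (-W - 2*k) = 4 - W - 2*k)
q(H) = -12
M(x) = -6 (M(x) = 2*3 - 12 = 6 - 12 = -6)
114 + M(h(-1))*y(Y(6), 0) = 114 - 6*(4 - 1*6 - 2*0) = 114 - 6*(4 - 6 + 0) = 114 - 6*(-2) = 114 + 12 = 126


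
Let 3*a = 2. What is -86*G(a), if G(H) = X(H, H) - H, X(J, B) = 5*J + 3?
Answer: -1462/3 ≈ -487.33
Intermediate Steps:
a = ⅔ (a = (⅓)*2 = ⅔ ≈ 0.66667)
X(J, B) = 3 + 5*J
G(H) = 3 + 4*H (G(H) = (3 + 5*H) - H = 3 + 4*H)
-86*G(a) = -86*(3 + 4*(⅔)) = -86*(3 + 8/3) = -86*17/3 = -1462/3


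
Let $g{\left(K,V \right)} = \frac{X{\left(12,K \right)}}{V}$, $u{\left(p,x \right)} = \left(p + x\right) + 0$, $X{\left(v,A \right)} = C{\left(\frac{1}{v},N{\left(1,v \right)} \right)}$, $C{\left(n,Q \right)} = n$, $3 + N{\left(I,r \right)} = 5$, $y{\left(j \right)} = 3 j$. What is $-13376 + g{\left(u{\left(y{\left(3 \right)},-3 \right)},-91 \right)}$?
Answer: $- \frac{14606593}{1092} \approx -13376.0$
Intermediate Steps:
$N{\left(I,r \right)} = 2$ ($N{\left(I,r \right)} = -3 + 5 = 2$)
$X{\left(v,A \right)} = \frac{1}{v}$
$u{\left(p,x \right)} = p + x$
$g{\left(K,V \right)} = \frac{1}{12 V}$
$-13376 + g{\left(u{\left(y{\left(3 \right)},-3 \right)},-91 \right)} = -13376 + \frac{1}{12 \left(-91\right)} = -13376 + \frac{1}{12} \left(- \frac{1}{91}\right) = -13376 - \frac{1}{1092} = - \frac{14606593}{1092}$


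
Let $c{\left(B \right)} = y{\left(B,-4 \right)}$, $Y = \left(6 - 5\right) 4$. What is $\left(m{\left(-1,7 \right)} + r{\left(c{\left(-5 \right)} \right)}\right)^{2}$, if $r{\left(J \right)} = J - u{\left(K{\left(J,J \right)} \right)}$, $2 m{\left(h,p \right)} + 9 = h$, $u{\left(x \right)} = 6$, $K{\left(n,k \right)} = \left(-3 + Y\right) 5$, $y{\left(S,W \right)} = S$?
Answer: $256$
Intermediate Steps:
$Y = 4$ ($Y = 1 \cdot 4 = 4$)
$c{\left(B \right)} = B$
$K{\left(n,k \right)} = 5$ ($K{\left(n,k \right)} = \left(-3 + 4\right) 5 = 1 \cdot 5 = 5$)
$m{\left(h,p \right)} = - \frac{9}{2} + \frac{h}{2}$
$r{\left(J \right)} = -6 + J$ ($r{\left(J \right)} = J - 6 = -6 + J$)
$\left(m{\left(-1,7 \right)} + r{\left(c{\left(-5 \right)} \right)}\right)^{2} = \left(\left(- \frac{9}{2} + \frac{1}{2} \left(-1\right)\right) - 11\right)^{2} = \left(\left(- \frac{9}{2} - \frac{1}{2}\right) - 11\right)^{2} = \left(-5 - 11\right)^{2} = \left(-16\right)^{2} = 256$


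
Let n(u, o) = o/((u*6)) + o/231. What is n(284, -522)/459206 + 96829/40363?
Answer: 972346497632087/405321888121304 ≈ 2.3989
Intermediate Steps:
n(u, o) = o/231 + o/(6*u) (n(u, o) = o/((6*u)) + o*(1/231) = o*(1/(6*u)) + o/231 = o/(6*u) + o/231 = o/231 + o/(6*u))
n(284, -522)/459206 + 96829/40363 = ((1/231)*(-522) + (⅙)*(-522)/284)/459206 + 96829/40363 = (-174/77 + (⅙)*(-522)*(1/284))*(1/459206) + 96829*(1/40363) = (-174/77 - 87/284)*(1/459206) + 96829/40363 = -56115/21868*1/459206 + 96829/40363 = -56115/10041916808 + 96829/40363 = 972346497632087/405321888121304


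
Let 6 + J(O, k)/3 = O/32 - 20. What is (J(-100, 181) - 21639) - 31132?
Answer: -422867/8 ≈ -52858.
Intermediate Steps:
J(O, k) = -78 + 3*O/32 (J(O, k) = -18 + 3*(O/32 - 20) = -18 + 3*(-20 + O/32) = -18 + (-60 + 3*O/32) = -78 + 3*O/32)
(J(-100, 181) - 21639) - 31132 = ((-78 + (3/32)*(-100)) - 21639) - 31132 = ((-78 - 75/8) - 21639) - 31132 = (-699/8 - 21639) - 31132 = -173811/8 - 31132 = -422867/8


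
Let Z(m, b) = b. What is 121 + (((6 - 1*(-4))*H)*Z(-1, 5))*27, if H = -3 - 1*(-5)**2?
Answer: -37679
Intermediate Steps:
H = -28 (H = -3 - 1*25 = -3 - 25 = -28)
121 + (((6 - 1*(-4))*H)*Z(-1, 5))*27 = 121 + (((6 - 1*(-4))*(-28))*5)*27 = 121 + (((6 + 4)*(-28))*5)*27 = 121 + ((10*(-28))*5)*27 = 121 - 280*5*27 = 121 - 1400*27 = 121 - 37800 = -37679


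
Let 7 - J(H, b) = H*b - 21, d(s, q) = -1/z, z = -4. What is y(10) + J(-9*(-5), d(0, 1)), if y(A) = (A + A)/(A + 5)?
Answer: 217/12 ≈ 18.083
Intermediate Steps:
d(s, q) = ¼ (d(s, q) = -1/(-4) = -1*(-¼) = ¼)
J(H, b) = 28 - H*b (J(H, b) = 7 - (H*b - 21) = 7 - (-21 + H*b) = 7 + (21 - H*b) = 28 - H*b)
y(A) = 2*A/(5 + A) (y(A) = (2*A)/(5 + A) = 2*A/(5 + A))
y(10) + J(-9*(-5), d(0, 1)) = 2*10/(5 + 10) + (28 - 1*(-9*(-5))*¼) = 2*10/15 + (28 - 1*45*¼) = 2*10*(1/15) + (28 - 45/4) = 4/3 + 67/4 = 217/12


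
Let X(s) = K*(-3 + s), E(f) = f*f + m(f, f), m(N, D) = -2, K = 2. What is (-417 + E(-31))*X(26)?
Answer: 24932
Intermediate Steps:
E(f) = -2 + f**2 (E(f) = f*f - 2 = f**2 - 2 = -2 + f**2)
X(s) = -6 + 2*s (X(s) = 2*(-3 + s) = -6 + 2*s)
(-417 + E(-31))*X(26) = (-417 + (-2 + (-31)**2))*(-6 + 2*26) = (-417 + (-2 + 961))*(-6 + 52) = (-417 + 959)*46 = 542*46 = 24932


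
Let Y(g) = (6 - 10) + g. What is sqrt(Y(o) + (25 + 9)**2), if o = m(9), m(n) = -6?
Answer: sqrt(1146) ≈ 33.853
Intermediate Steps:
o = -6
Y(g) = -4 + g
sqrt(Y(o) + (25 + 9)**2) = sqrt((-4 - 6) + (25 + 9)**2) = sqrt(-10 + 34**2) = sqrt(-10 + 1156) = sqrt(1146)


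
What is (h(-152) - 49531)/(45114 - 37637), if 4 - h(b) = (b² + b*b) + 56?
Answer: -95791/7477 ≈ -12.811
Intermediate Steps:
h(b) = -52 - 2*b² (h(b) = 4 - ((b² + b*b) + 56) = 4 - ((b² + b²) + 56) = 4 - (2*b² + 56) = 4 - (56 + 2*b²) = 4 + (-56 - 2*b²) = -52 - 2*b²)
(h(-152) - 49531)/(45114 - 37637) = ((-52 - 2*(-152)²) - 49531)/(45114 - 37637) = ((-52 - 2*23104) - 49531)/7477 = ((-52 - 46208) - 49531)*(1/7477) = (-46260 - 49531)*(1/7477) = -95791*1/7477 = -95791/7477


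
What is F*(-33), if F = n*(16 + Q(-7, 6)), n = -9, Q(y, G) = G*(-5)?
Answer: -4158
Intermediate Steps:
Q(y, G) = -5*G
F = 126 (F = -9*(16 - 5*6) = -9*(16 - 30) = -9*(-14) = 126)
F*(-33) = 126*(-33) = -4158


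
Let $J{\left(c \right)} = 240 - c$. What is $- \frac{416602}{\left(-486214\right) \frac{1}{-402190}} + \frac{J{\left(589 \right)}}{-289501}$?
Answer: $- \frac{24253403367239847}{70379719607} \approx -3.4461 \cdot 10^{5}$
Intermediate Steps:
$- \frac{416602}{\left(-486214\right) \frac{1}{-402190}} + \frac{J{\left(589 \right)}}{-289501} = - \frac{416602}{\left(-486214\right) \frac{1}{-402190}} + \frac{240 - 589}{-289501} = - \frac{416602}{\left(-486214\right) \left(- \frac{1}{402190}\right)} + \left(240 - 589\right) \left(- \frac{1}{289501}\right) = - \frac{416602}{\frac{243107}{201095}} - - \frac{349}{289501} = \left(-416602\right) \frac{201095}{243107} + \frac{349}{289501} = - \frac{83776579190}{243107} + \frac{349}{289501} = - \frac{24253403367239847}{70379719607}$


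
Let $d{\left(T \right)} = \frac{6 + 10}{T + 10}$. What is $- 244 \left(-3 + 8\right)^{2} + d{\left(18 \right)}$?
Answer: $- \frac{42696}{7} \approx -6099.4$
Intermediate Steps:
$d{\left(T \right)} = \frac{16}{10 + T}$
$- 244 \left(-3 + 8\right)^{2} + d{\left(18 \right)} = - 244 \left(-3 + 8\right)^{2} + \frac{16}{10 + 18} = - 244 \cdot 5^{2} + \frac{16}{28} = \left(-244\right) 25 + 16 \cdot \frac{1}{28} = -6100 + \frac{4}{7} = - \frac{42696}{7}$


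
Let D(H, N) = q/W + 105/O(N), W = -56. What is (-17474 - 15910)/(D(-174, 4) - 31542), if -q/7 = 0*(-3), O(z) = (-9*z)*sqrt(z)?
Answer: 801216/757043 ≈ 1.0583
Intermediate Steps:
O(z) = -9*z**(3/2)
q = 0 (q = -0*(-3) = -7*0 = 0)
D(H, N) = -35/(3*N**(3/2)) (D(H, N) = 0/(-56) + 105/((-9*N**(3/2))) = 0*(-1/56) + 105*(-1/(9*N**(3/2))) = 0 - 35/(3*N**(3/2)) = -35/(3*N**(3/2)))
(-17474 - 15910)/(D(-174, 4) - 31542) = (-17474 - 15910)/(-35/(3*4**(3/2)) - 31542) = -33384/(-35/3*1/8 - 31542) = -33384/(-35/24 - 31542) = -33384/(-757043/24) = -33384*(-24/757043) = 801216/757043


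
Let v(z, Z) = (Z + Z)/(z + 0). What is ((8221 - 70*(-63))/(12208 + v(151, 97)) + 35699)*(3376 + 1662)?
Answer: 165792154144001/921801 ≈ 1.7986e+8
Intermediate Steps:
v(z, Z) = 2*Z/z (v(z, Z) = (2*Z)/z = 2*Z/z)
((8221 - 70*(-63))/(12208 + v(151, 97)) + 35699)*(3376 + 1662) = ((8221 - 70*(-63))/(12208 + 2*97/151) + 35699)*(3376 + 1662) = ((8221 + 4410)/(12208 + 2*97*(1/151)) + 35699)*5038 = (12631/(12208 + 194/151) + 35699)*5038 = (12631/(1843602/151) + 35699)*5038 = (12631*(151/1843602) + 35699)*5038 = (1907281/1843602 + 35699)*5038 = (65816655079/1843602)*5038 = 165792154144001/921801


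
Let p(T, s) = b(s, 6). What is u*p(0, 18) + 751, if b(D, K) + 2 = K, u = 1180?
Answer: 5471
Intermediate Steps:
b(D, K) = -2 + K
p(T, s) = 4 (p(T, s) = -2 + 6 = 4)
u*p(0, 18) + 751 = 1180*4 + 751 = 4720 + 751 = 5471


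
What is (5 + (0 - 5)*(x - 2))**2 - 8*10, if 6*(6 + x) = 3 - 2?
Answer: 67345/36 ≈ 1870.7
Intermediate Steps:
x = -35/6 (x = -6 + (3 - 2)/6 = -6 + (1/6)*1 = -6 + 1/6 = -35/6 ≈ -5.8333)
(5 + (0 - 5)*(x - 2))**2 - 8*10 = (5 + (0 - 5)*(-35/6 - 2))**2 - 8*10 = (5 - 5*(-47/6))**2 - 80 = (5 + 235/6)**2 - 80 = (265/6)**2 - 80 = 70225/36 - 80 = 67345/36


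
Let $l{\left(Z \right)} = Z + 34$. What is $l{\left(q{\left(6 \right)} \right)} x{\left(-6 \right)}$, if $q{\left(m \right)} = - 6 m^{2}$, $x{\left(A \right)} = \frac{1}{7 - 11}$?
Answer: $\frac{91}{2} \approx 45.5$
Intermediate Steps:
$x{\left(A \right)} = - \frac{1}{4}$ ($x{\left(A \right)} = \frac{1}{-4} = - \frac{1}{4}$)
$l{\left(Z \right)} = 34 + Z$
$l{\left(q{\left(6 \right)} \right)} x{\left(-6 \right)} = \left(34 - 6 \cdot 6^{2}\right) \left(- \frac{1}{4}\right) = \left(34 - 216\right) \left(- \frac{1}{4}\right) = \left(-182\right) \left(- \frac{1}{4}\right) = \frac{91}{2}$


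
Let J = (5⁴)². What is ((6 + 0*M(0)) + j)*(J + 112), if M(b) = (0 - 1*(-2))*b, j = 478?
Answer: 189116708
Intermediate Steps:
M(b) = 2*b (M(b) = (0 + 2)*b = 2*b)
J = 390625 (J = 625² = 390625)
((6 + 0*M(0)) + j)*(J + 112) = ((6 + 0*(2*0)) + 478)*(390625 + 112) = ((6 + 0*0) + 478)*390737 = ((6 + 0) + 478)*390737 = (6 + 478)*390737 = 484*390737 = 189116708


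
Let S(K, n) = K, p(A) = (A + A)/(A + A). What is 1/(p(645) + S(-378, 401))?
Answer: -1/377 ≈ -0.0026525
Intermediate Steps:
p(A) = 1 (p(A) = (2*A)/((2*A)) = (2*A)*(1/(2*A)) = 1)
1/(p(645) + S(-378, 401)) = 1/(1 - 378) = 1/(-377) = -1/377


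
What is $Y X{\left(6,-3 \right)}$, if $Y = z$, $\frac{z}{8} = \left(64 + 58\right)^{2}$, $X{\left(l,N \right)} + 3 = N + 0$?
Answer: $-714432$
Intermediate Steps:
$X{\left(l,N \right)} = -3 + N$ ($X{\left(l,N \right)} = -3 + \left(N + 0\right) = -3 + N$)
$z = 119072$ ($z = 8 \left(64 + 58\right)^{2} = 8 \cdot 122^{2} = 8 \cdot 14884 = 119072$)
$Y = 119072$
$Y X{\left(6,-3 \right)} = 119072 \left(-3 - 3\right) = 119072 \left(-6\right) = -714432$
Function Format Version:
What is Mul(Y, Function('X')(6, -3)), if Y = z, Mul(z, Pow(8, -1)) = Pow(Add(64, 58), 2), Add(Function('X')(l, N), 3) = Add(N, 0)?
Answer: -714432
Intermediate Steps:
Function('X')(l, N) = Add(-3, N) (Function('X')(l, N) = Add(-3, Add(N, 0)) = Add(-3, N))
z = 119072 (z = Mul(8, Pow(Add(64, 58), 2)) = Mul(8, Pow(122, 2)) = Mul(8, 14884) = 119072)
Y = 119072
Mul(Y, Function('X')(6, -3)) = Mul(119072, Add(-3, -3)) = Mul(119072, -6) = -714432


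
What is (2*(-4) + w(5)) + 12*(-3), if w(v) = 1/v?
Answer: -219/5 ≈ -43.800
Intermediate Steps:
w(v) = 1/v
(2*(-4) + w(5)) + 12*(-3) = (2*(-4) + 1/5) + 12*(-3) = (-8 + ⅕) - 36 = -39/5 - 36 = -219/5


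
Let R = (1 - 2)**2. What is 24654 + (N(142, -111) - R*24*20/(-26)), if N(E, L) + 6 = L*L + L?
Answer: 479394/13 ≈ 36876.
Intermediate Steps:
R = 1 (R = (-1)**2 = 1)
N(E, L) = -6 + L + L**2 (N(E, L) = -6 + (L*L + L) = -6 + (L**2 + L) = -6 + (L + L**2) = -6 + L + L**2)
24654 + (N(142, -111) - R*24*20/(-26)) = 24654 + ((-6 - 111 + (-111)**2) - 1*24*20/(-26)) = 24654 + ((-6 - 111 + 12321) - 24*20*(-1/26)) = 24654 + (12204 - 24*(-10)/13) = 24654 + (12204 - 1*(-240/13)) = 24654 + (12204 + 240/13) = 24654 + 158892/13 = 479394/13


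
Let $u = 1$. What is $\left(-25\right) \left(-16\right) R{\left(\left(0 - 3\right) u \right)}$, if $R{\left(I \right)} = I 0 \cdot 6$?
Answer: $0$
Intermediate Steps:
$R{\left(I \right)} = 0$ ($R{\left(I \right)} = 0 \cdot 6 = 0$)
$\left(-25\right) \left(-16\right) R{\left(\left(0 - 3\right) u \right)} = \left(-25\right) \left(-16\right) 0 = 400 \cdot 0 = 0$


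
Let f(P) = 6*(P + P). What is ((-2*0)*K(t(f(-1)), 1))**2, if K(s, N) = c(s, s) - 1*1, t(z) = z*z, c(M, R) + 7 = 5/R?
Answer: 0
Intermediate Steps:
c(M, R) = -7 + 5/R
f(P) = 12*P (f(P) = 6*(2*P) = 12*P)
t(z) = z**2
K(s, N) = -8 + 5/s (K(s, N) = (-7 + 5/s) - 1*1 = (-7 + 5/s) - 1 = -8 + 5/s)
((-2*0)*K(t(f(-1)), 1))**2 = ((-2*0)*(-8 + 5/((12*(-1))**2)))**2 = (0*(-8 + 5/((-12)**2)))**2 = (0*(-8 + 5/144))**2 = (0*(-1147/144))**2 = 0**2 = 0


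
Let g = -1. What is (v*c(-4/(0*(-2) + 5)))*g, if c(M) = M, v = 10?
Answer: 8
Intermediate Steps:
(v*c(-4/(0*(-2) + 5)))*g = (10*(-4/(0*(-2) + 5)))*(-1) = (10*(-4/(0 + 5)))*(-1) = (10*(-4/5))*(-1) = -8*(-1) = 8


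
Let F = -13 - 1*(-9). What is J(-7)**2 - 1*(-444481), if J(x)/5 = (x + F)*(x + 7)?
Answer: 444481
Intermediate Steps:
F = -4 (F = -13 + 9 = -4)
J(x) = 5*(-4 + x)*(7 + x) (J(x) = 5*((x - 4)*(x + 7)) = 5*((-4 + x)*(7 + x)) = 5*(-4 + x)*(7 + x))
J(-7)**2 - 1*(-444481) = (-140 + 5*(-7)**2 + 15*(-7))**2 - 1*(-444481) = (-140 + 5*49 - 105)**2 + 444481 = (-140 + 245 - 105)**2 + 444481 = 0**2 + 444481 = 0 + 444481 = 444481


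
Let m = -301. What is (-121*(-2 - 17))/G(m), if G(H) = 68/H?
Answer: -691999/68 ≈ -10176.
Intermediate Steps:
(-121*(-2 - 17))/G(m) = (-121*(-2 - 17))/((68/(-301))) = (-121*(-19))/((68*(-1/301))) = 2299/(-68/301) = 2299*(-301/68) = -691999/68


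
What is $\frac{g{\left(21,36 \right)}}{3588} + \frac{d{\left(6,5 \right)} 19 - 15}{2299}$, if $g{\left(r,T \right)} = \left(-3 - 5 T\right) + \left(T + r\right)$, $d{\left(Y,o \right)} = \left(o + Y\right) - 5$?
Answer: $\frac{993}{124982} \approx 0.0079452$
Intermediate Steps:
$d{\left(Y,o \right)} = -5 + Y + o$ ($d{\left(Y,o \right)} = \left(Y + o\right) - 5 = -5 + Y + o$)
$g{\left(r,T \right)} = -3 + r - 4 T$
$\frac{g{\left(21,36 \right)}}{3588} + \frac{d{\left(6,5 \right)} 19 - 15}{2299} = \frac{-3 + 21 - 144}{3588} + \frac{\left(-5 + 6 + 5\right) 19 - 15}{2299} = \left(-3 + 21 - 144\right) \frac{1}{3588} + \left(6 \cdot 19 - 15\right) \frac{1}{2299} = \left(-126\right) \frac{1}{3588} + \left(114 - 15\right) \frac{1}{2299} = - \frac{21}{598} + 99 \cdot \frac{1}{2299} = - \frac{21}{598} + \frac{9}{209} = \frac{993}{124982}$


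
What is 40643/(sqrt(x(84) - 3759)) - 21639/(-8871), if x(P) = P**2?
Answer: 7213/2957 + 40643*sqrt(3297)/3297 ≈ 710.26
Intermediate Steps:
40643/(sqrt(x(84) - 3759)) - 21639/(-8871) = 40643/(sqrt(84**2 - 3759)) - 21639/(-8871) = 40643/(sqrt(7056 - 3759)) - 21639*(-1/8871) = 40643/(sqrt(3297)) + 7213/2957 = 40643*(sqrt(3297)/3297) + 7213/2957 = 40643*sqrt(3297)/3297 + 7213/2957 = 7213/2957 + 40643*sqrt(3297)/3297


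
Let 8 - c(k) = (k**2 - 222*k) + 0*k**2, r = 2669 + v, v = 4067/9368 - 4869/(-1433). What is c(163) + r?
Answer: 165090325939/13424344 ≈ 12298.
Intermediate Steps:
v = 51440803/13424344 (v = 4067*(1/9368) - 4869*(-1/1433) = 4067/9368 + 4869/1433 = 51440803/13424344 ≈ 3.8319)
r = 35881014939/13424344 (r = 2669 + 51440803/13424344 = 35881014939/13424344 ≈ 2672.8)
c(k) = 8 - k**2 + 222*k (c(k) = 8 - ((k**2 - 222*k) + 0*k**2) = 8 - ((k**2 - 222*k) + 0) = 8 - (k**2 - 222*k) = 8 + (-k**2 + 222*k) = 8 - k**2 + 222*k)
c(163) + r = (8 - 1*163**2 + 222*163) + 35881014939/13424344 = (8 - 1*26569 + 36186) + 35881014939/13424344 = (8 - 26569 + 36186) + 35881014939/13424344 = 9625 + 35881014939/13424344 = 165090325939/13424344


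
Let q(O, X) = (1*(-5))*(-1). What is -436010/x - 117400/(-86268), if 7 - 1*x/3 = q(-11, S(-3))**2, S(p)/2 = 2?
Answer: 1567502095/194103 ≈ 8075.6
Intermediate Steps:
S(p) = 4 (S(p) = 2*2 = 4)
q(O, X) = 5 (q(O, X) = -5*(-1) = 5)
x = -54 (x = 21 - 3*5**2 = 21 - 3*25 = 21 - 75 = -54)
-436010/x - 117400/(-86268) = -436010/(-54) - 117400/(-86268) = -436010*(-1/54) - 117400*(-1/86268) = 218005/27 + 29350/21567 = 1567502095/194103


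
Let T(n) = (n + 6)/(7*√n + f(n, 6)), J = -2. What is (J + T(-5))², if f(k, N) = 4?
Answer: 49*(4*√5 + 19*I)/(56*√5 + 229*I) ≈ 3.9353 + 0.23805*I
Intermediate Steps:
T(n) = (6 + n)/(4 + 7*√n) (T(n) = (n + 6)/(7*√n + 4) = (6 + n)/(4 + 7*√n))
(J + T(-5))² = (-2 + (6 - 5)/(4 + 7*√(-5)))² = (-2 + 1/(4 + 7*(I*√5)))² = (-2 + 1/(4 + 7*I*√5))²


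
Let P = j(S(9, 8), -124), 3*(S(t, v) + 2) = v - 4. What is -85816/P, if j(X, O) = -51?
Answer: 5048/3 ≈ 1682.7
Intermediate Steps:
S(t, v) = -10/3 + v/3 (S(t, v) = -2 + (v - 4)/3 = -2 + (-4 + v)/3 = -2 + (-4/3 + v/3) = -10/3 + v/3)
P = -51
-85816/P = -85816/(-51) = -85816*(-1/51) = 5048/3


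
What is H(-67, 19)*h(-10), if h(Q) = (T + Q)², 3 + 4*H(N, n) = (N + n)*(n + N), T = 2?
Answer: 36816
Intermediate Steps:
H(N, n) = -¾ + (N + n)²/4 (H(N, n) = -¾ + ((N + n)*(n + N))/4 = -¾ + ((N + n)*(N + n))/4 = -¾ + (N + n)²/4)
h(Q) = (2 + Q)²
H(-67, 19)*h(-10) = (-¾ + (-67 + 19)²/4)*(2 - 10)² = (-¾ + (¼)*(-48)²)*(-8)² = (-¾ + (¼)*2304)*64 = (-¾ + 576)*64 = (2301/4)*64 = 36816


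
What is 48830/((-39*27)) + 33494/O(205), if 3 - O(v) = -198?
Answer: 8484784/70551 ≈ 120.26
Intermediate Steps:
O(v) = 201 (O(v) = 3 - 1*(-198) = 3 + 198 = 201)
48830/((-39*27)) + 33494/O(205) = 48830/((-39*27)) + 33494/201 = 48830/(-1053) + 33494*(1/201) = 48830*(-1/1053) + 33494/201 = -48830/1053 + 33494/201 = 8484784/70551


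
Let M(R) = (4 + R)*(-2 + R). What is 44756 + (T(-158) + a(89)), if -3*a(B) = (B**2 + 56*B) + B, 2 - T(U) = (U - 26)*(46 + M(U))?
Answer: 13747952/3 ≈ 4.5826e+6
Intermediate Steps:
M(R) = (-2 + R)*(4 + R)
T(U) = 2 - (-26 + U)*(38 + U**2 + 2*U) (T(U) = 2 - (U - 26)*(46 + (-8 + U**2 + 2*U)) = 2 - (-26 + U)*(38 + U**2 + 2*U))
a(B) = -19*B - B**2/3 (a(B) = -((B**2 + 56*B) + B)/3 = -(B**2 + 57*B)/3 = -19*B - B**2/3)
44756 + (T(-158) + a(89)) = 44756 + ((990 - 1*(-158)**3 + 14*(-158) + 24*(-158)**2) - 1/3*89*(57 + 89)) = 44756 + ((990 - 1*(-3944312) - 2212 + 24*24964) - 1/3*89*146) = 44756 + ((990 + 3944312 - 2212 + 599136) - 12994/3) = 44756 + (4542226 - 12994/3) = 44756 + 13613684/3 = 13747952/3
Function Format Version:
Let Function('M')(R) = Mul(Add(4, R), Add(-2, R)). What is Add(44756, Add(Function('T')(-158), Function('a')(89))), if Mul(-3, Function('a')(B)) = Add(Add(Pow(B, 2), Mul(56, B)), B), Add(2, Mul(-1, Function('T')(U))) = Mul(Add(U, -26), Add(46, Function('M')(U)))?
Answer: Rational(13747952, 3) ≈ 4.5826e+6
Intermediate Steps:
Function('M')(R) = Mul(Add(-2, R), Add(4, R))
Function('T')(U) = Add(2, Mul(-1, Add(-26, U), Add(38, Pow(U, 2), Mul(2, U)))) (Function('T')(U) = Add(2, Mul(-1, Mul(Add(U, -26), Add(46, Add(-8, Pow(U, 2), Mul(2, U)))))) = Add(2, Mul(-1, Mul(Add(-26, U), Add(38, Pow(U, 2), Mul(2, U))))) = Add(2, Mul(-1, Add(-26, U), Add(38, Pow(U, 2), Mul(2, U)))))
Function('a')(B) = Add(Mul(-19, B), Mul(Rational(-1, 3), Pow(B, 2))) (Function('a')(B) = Mul(Rational(-1, 3), Add(Add(Pow(B, 2), Mul(56, B)), B)) = Mul(Rational(-1, 3), Add(Pow(B, 2), Mul(57, B))) = Add(Mul(-19, B), Mul(Rational(-1, 3), Pow(B, 2))))
Add(44756, Add(Function('T')(-158), Function('a')(89))) = Add(44756, Add(Add(990, Mul(-1, Pow(-158, 3)), Mul(14, -158), Mul(24, Pow(-158, 2))), Mul(Rational(-1, 3), 89, Add(57, 89)))) = Add(44756, Add(Add(990, Mul(-1, -3944312), -2212, Mul(24, 24964)), Mul(Rational(-1, 3), 89, 146))) = Add(44756, Add(Add(990, 3944312, -2212, 599136), Rational(-12994, 3))) = Add(44756, Add(4542226, Rational(-12994, 3))) = Add(44756, Rational(13613684, 3)) = Rational(13747952, 3)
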